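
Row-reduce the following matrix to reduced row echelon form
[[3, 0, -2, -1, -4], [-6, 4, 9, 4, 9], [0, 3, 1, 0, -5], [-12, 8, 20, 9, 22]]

ρ1 → 1/3·ρ1
  [   1  0  -2/3  -1/3  -4/3 ]
  [  -6  4     9     4     9 ]
  [   0  3     1     0    -5 ]
  [ -12  8    20     9    22 ]
ρ2 → ρ2 + 6·ρ1
  [   1  0  -2/3  -1/3  -4/3 ]
  [   0  4     5     2     1 ]
  [   0  3     1     0    -5 ]
  [ -12  8    20     9    22 ]
ρ4 → ρ4 + 12·ρ1
  [ 1  0  -2/3  -1/3  -4/3 ]
  [ 0  4     5     2     1 ]
  [ 0  3     1     0    -5 ]
  [ 0  8    12     5     6 ]
ρ2 → 1/4·ρ2
  [ 1  0  -2/3  -1/3  -4/3 ]
  [ 0  1   5/4   1/2   1/4 ]
  [ 0  3     1     0    -5 ]
  [ 0  8    12     5     6 ]
ρ3 → ρ3 − 3·ρ2
  [ 1  0   -2/3  -1/3   -4/3 ]
  [ 0  1    5/4   1/2    1/4 ]
  [ 0  0  -11/4  -3/2  -23/4 ]
  [ 0  8     12     5      6 ]
ρ4 → ρ4 − 8·ρ2
  [ 1  0   -2/3  -1/3   -4/3 ]
  [ 0  1    5/4   1/2    1/4 ]
  [ 0  0  -11/4  -3/2  -23/4 ]
  [ 0  0      2     1      4 ]
ρ3 → -4/11·ρ3
  [ 1  0  -2/3  -1/3   -4/3 ]
  [ 0  1   5/4   1/2    1/4 ]
  [ 0  0     1  6/11  23/11 ]
  [ 0  0     2     1      4 ]
ρ4 → ρ4 − 2·ρ3
  [ 1  0  -2/3   -1/3   -4/3 ]
  [ 0  1   5/4    1/2    1/4 ]
  [ 0  0     1   6/11  23/11 ]
  [ 0  0     0  -1/11  -2/11 ]
ρ4 → -11·ρ4
  [ 1  0  -2/3  -1/3   -4/3 ]
  [ 0  1   5/4   1/2    1/4 ]
  [ 0  0     1  6/11  23/11 ]
  [ 0  0     0     1      2 ]
ρ3 → ρ3 − 6/11·ρ4
  [ 1  0  -2/3  -1/3  -4/3 ]
  [ 0  1   5/4   1/2   1/4 ]
  [ 0  0     1     0     1 ]
  [ 0  0     0     1     2 ]
ρ2 → ρ2 − 1/2·ρ4
  [ 1  0  -2/3  -1/3  -4/3 ]
  [ 0  1   5/4     0  -3/4 ]
  [ 0  0     1     0     1 ]
  [ 0  0     0     1     2 ]
ρ1 → ρ1 + 1/3·ρ4
  [ 1  0  -2/3  0  -2/3 ]
  [ 0  1   5/4  0  -3/4 ]
  [ 0  0     1  0     1 ]
  [ 0  0     0  1     2 ]
ρ2 → ρ2 − 5/4·ρ3
  [ 1  0  -2/3  0  -2/3 ]
  [ 0  1     0  0    -2 ]
  [ 0  0     1  0     1 ]
  [ 0  0     0  1     2 ]
ρ1 → ρ1 + 2/3·ρ3
  [ 1  0  0  0   0 ]
  [ 0  1  0  0  -2 ]
  [ 0  0  1  0   1 ]
  [ 0  0  0  1   2 ]

[[1, 0, 0, 0, 0], [0, 1, 0, 0, -2], [0, 0, 1, 0, 1], [0, 0, 0, 1, 2]]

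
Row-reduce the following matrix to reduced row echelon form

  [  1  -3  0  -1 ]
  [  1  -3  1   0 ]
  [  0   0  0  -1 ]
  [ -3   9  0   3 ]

r2 -> r2 − r1
  [  1  -3  0  -1 ]
  [  0   0  1   1 ]
  [  0   0  0  -1 ]
  [ -3   9  0   3 ]
r4 -> r4 + 3·r1
  [ 1  -3  0  -1 ]
  [ 0   0  1   1 ]
  [ 0   0  0  -1 ]
  [ 0   0  0   0 ]
r3 -> -1·r3
  [ 1  -3  0  -1 ]
  [ 0   0  1   1 ]
  [ 0   0  0   1 ]
  [ 0   0  0   0 ]
r2 -> r2 − r3
  [ 1  -3  0  -1 ]
  [ 0   0  1   0 ]
  [ 0   0  0   1 ]
  [ 0   0  0   0 ]
r1 -> r1 + r3
  [ 1  -3  0  0 ]
  [ 0   0  1  0 ]
  [ 0   0  0  1 ]
  [ 0   0  0  0 ]

[[1, -3, 0, 0], [0, 0, 1, 0], [0, 0, 0, 1], [0, 0, 0, 0]]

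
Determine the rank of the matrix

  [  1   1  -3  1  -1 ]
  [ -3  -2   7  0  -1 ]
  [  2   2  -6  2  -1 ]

Add 3 times R1 to R2.
Subtract 2 times R1 from R3.
Add 4 times R3 to R2.
Add R3 to R1.
Subtract R2 from R1.
The reduced form has 3 nonzero rows.

rank = 3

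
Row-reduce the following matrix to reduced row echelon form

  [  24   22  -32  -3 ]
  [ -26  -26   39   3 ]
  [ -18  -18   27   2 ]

[[1, 0, 1/2, 0], [0, 1, -2, 0], [0, 0, 0, 1]]

ρ1 -> 1/24·ρ1
ρ2 -> ρ2 + 26·ρ1
ρ3 -> ρ3 + 18·ρ1
ρ2 -> -6/13·ρ2
ρ3 -> ρ3 + 3/2·ρ2
ρ3 -> -13·ρ3
ρ2 -> ρ2 − 3/26·ρ3
ρ1 -> ρ1 + 1/8·ρ3
ρ1 -> ρ1 − 11/12·ρ2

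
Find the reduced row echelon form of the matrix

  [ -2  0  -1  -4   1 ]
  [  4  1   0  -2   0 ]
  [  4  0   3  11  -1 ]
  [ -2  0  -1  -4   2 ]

[[1, 0, 0, 1/2, 0], [0, 1, 0, -4, 0], [0, 0, 1, 3, 0], [0, 0, 0, 0, 1]]

Multiply ρ1 by -1/2.
  [  1  0  1/2   2  -1/2 ]
  [  4  1    0  -2     0 ]
  [  4  0    3  11    -1 ]
  [ -2  0   -1  -4     2 ]
Subtract 4 times ρ1 from ρ2.
  [  1  0  1/2    2  -1/2 ]
  [  0  1   -2  -10     2 ]
  [  4  0    3   11    -1 ]
  [ -2  0   -1   -4     2 ]
Subtract 4 times ρ1 from ρ3.
  [  1  0  1/2    2  -1/2 ]
  [  0  1   -2  -10     2 ]
  [  0  0    1    3     1 ]
  [ -2  0   -1   -4     2 ]
Add 2 times ρ1 to ρ4.
  [ 1  0  1/2    2  -1/2 ]
  [ 0  1   -2  -10     2 ]
  [ 0  0    1    3     1 ]
  [ 0  0    0    0     1 ]
Subtract ρ4 from ρ3.
  [ 1  0  1/2    2  -1/2 ]
  [ 0  1   -2  -10     2 ]
  [ 0  0    1    3     0 ]
  [ 0  0    0    0     1 ]
Subtract 2 times ρ4 from ρ2.
  [ 1  0  1/2    2  -1/2 ]
  [ 0  1   -2  -10     0 ]
  [ 0  0    1    3     0 ]
  [ 0  0    0    0     1 ]
Add 1/2 times ρ4 to ρ1.
  [ 1  0  1/2    2  0 ]
  [ 0  1   -2  -10  0 ]
  [ 0  0    1    3  0 ]
  [ 0  0    0    0  1 ]
Add 2 times ρ3 to ρ2.
  [ 1  0  1/2   2  0 ]
  [ 0  1    0  -4  0 ]
  [ 0  0    1   3  0 ]
  [ 0  0    0   0  1 ]
Subtract 1/2 times ρ3 from ρ1.
  [ 1  0  0  1/2  0 ]
  [ 0  1  0   -4  0 ]
  [ 0  0  1    3  0 ]
  [ 0  0  0    0  1 ]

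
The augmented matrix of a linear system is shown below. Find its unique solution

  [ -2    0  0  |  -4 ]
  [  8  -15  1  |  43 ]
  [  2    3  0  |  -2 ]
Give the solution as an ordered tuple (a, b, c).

R1 ← -1/2·R1
  [ 1    0  0  |   2 ]
  [ 8  -15  1  |  43 ]
  [ 2    3  0  |  -2 ]
R2 ← R2 − 8·R1
  [ 1    0  0  |   2 ]
  [ 0  -15  1  |  27 ]
  [ 2    3  0  |  -2 ]
R3 ← R3 − 2·R1
  [ 1    0  0  |   2 ]
  [ 0  -15  1  |  27 ]
  [ 0    3  0  |  -6 ]
R2 ← -1/15·R2
  [ 1  0      0  |     2 ]
  [ 0  1  -1/15  |  -9/5 ]
  [ 0  3      0  |    -6 ]
R3 ← R3 − 3·R2
  [ 1  0      0  |     2 ]
  [ 0  1  -1/15  |  -9/5 ]
  [ 0  0    1/5  |  -3/5 ]
R3 ← 5·R3
  [ 1  0      0  |     2 ]
  [ 0  1  -1/15  |  -9/5 ]
  [ 0  0      1  |    -3 ]
R2 ← R2 + 1/15·R3
  [ 1  0  0  |   2 ]
  [ 0  1  0  |  -2 ]
  [ 0  0  1  |  -3 ]
Reading off the last column: a = 2, b = -2, c = -3.

(2, -2, -3)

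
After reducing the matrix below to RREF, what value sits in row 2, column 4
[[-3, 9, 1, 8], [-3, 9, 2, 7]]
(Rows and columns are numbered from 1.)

r1 -> -1/3·r1
  [  1  -3  -1/3  -8/3 ]
  [ -3   9     2     7 ]
r2 -> r2 + 3·r1
  [ 1  -3  -1/3  -8/3 ]
  [ 0   0     1    -1 ]
r1 -> r1 + 1/3·r2
  [ 1  -3  0  -3 ]
  [ 0   0  1  -1 ]

-1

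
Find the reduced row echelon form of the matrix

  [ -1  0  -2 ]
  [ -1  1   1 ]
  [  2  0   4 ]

[[1, 0, 2], [0, 1, 3], [0, 0, 0]]

r1 → -1·r1
  [  1  0  2 ]
  [ -1  1  1 ]
  [  2  0  4 ]
r2 → r2 + r1
  [ 1  0  2 ]
  [ 0  1  3 ]
  [ 2  0  4 ]
r3 → r3 − 2·r1
  [ 1  0  2 ]
  [ 0  1  3 ]
  [ 0  0  0 ]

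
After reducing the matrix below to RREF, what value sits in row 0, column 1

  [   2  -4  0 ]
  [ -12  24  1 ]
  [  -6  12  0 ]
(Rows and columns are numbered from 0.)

-2

r1 -> 1/2·r1
r2 -> r2 + 12·r1
r3 -> r3 + 6·r1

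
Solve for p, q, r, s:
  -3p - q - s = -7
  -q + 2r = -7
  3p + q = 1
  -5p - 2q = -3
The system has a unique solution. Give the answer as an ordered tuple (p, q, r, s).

(-1, 4, -3/2, 6)

Form the augmented matrix and row-reduce:
  [ -3  -1  0  -1  |  -7 ]
  [  0  -1  2   0  |  -7 ]
  [  3   1  0   0  |   1 ]
  [ -5  -2  0   0  |  -3 ]
R1 → -1/3·R1
R3 → R3 − 3·R1
R4 → R4 + 5·R1
R2 → -1·R2
R4 → R4 + 1/3·R2
R3 ↔ R4
R3 → -3/2·R3
R4 → -1·R4
R3 → R3 + 5/2·R4
R1 → R1 − 1/3·R4
R2 → R2 + 2·R3
R1 → R1 − 1/3·R2
Reading off the last column: p = -1, q = 4, r = -3/2, s = 6.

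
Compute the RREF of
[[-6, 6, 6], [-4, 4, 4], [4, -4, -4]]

ρ1 -> -1/6·ρ1
  [  1  -1  -1 ]
  [ -4   4   4 ]
  [  4  -4  -4 ]
ρ2 -> ρ2 + 4·ρ1
  [ 1  -1  -1 ]
  [ 0   0   0 ]
  [ 4  -4  -4 ]
ρ3 -> ρ3 − 4·ρ1
  [ 1  -1  -1 ]
  [ 0   0   0 ]
  [ 0   0   0 ]

[[1, -1, -1], [0, 0, 0], [0, 0, 0]]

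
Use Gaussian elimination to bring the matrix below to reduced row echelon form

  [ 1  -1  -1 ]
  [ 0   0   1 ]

[[1, -1, 0], [0, 0, 1]]

ρ1 := ρ1 + ρ2
  [ 1  -1  0 ]
  [ 0   0  1 ]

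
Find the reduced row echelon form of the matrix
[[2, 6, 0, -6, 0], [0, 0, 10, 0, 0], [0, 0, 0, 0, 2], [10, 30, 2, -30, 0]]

[[1, 3, 0, -3, 0], [0, 0, 1, 0, 0], [0, 0, 0, 0, 1], [0, 0, 0, 0, 0]]

ρ1 -> 1/2·ρ1
ρ4 -> ρ4 − 10·ρ1
ρ2 -> 1/10·ρ2
ρ4 -> ρ4 − 2·ρ2
ρ3 -> 1/2·ρ3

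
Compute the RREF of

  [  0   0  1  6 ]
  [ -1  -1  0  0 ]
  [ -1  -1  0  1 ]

[[1, 1, 0, 0], [0, 0, 1, 0], [0, 0, 0, 1]]

r1 <=> r2
  [ -1  -1  0  0 ]
  [  0   0  1  6 ]
  [ -1  -1  0  1 ]
r1 := -1·r1
  [  1   1  0  0 ]
  [  0   0  1  6 ]
  [ -1  -1  0  1 ]
r3 := r3 + r1
  [ 1  1  0  0 ]
  [ 0  0  1  6 ]
  [ 0  0  0  1 ]
r2 := r2 − 6·r3
  [ 1  1  0  0 ]
  [ 0  0  1  0 ]
  [ 0  0  0  1 ]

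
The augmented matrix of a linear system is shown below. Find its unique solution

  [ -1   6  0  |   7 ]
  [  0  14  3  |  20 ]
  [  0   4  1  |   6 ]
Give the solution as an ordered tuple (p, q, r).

ρ1 := -1·ρ1
  [ 1  -6  0  |  -7 ]
  [ 0  14  3  |  20 ]
  [ 0   4  1  |   6 ]
ρ2 := 1/14·ρ2
  [ 1  -6     0  |    -7 ]
  [ 0   1  3/14  |  10/7 ]
  [ 0   4     1  |     6 ]
ρ3 := ρ3 − 4·ρ2
  [ 1  -6     0  |    -7 ]
  [ 0   1  3/14  |  10/7 ]
  [ 0   0   1/7  |   2/7 ]
ρ3 := 7·ρ3
  [ 1  -6     0  |    -7 ]
  [ 0   1  3/14  |  10/7 ]
  [ 0   0     1  |     2 ]
ρ2 := ρ2 − 3/14·ρ3
  [ 1  -6  0  |  -7 ]
  [ 0   1  0  |   1 ]
  [ 0   0  1  |   2 ]
ρ1 := ρ1 + 6·ρ2
  [ 1  0  0  |  -1 ]
  [ 0  1  0  |   1 ]
  [ 0  0  1  |   2 ]
Reading off the last column: p = -1, q = 1, r = 2.

(-1, 1, 2)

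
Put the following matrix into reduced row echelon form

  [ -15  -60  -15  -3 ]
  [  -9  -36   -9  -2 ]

r1 -> -1/15·r1
  [  1    4   1  1/5 ]
  [ -9  -36  -9   -2 ]
r2 -> r2 + 9·r1
  [ 1  4  1   1/5 ]
  [ 0  0  0  -1/5 ]
r2 -> -5·r2
  [ 1  4  1  1/5 ]
  [ 0  0  0    1 ]
r1 -> r1 − 1/5·r2
  [ 1  4  1  0 ]
  [ 0  0  0  1 ]

[[1, 4, 1, 0], [0, 0, 0, 1]]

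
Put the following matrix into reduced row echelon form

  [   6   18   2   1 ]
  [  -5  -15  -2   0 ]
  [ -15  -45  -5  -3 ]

[[1, 3, 0, 0], [0, 0, 1, 0], [0, 0, 0, 1]]

r1 := 1/6·r1
  [   1    3  1/3  1/6 ]
  [  -5  -15   -2    0 ]
  [ -15  -45   -5   -3 ]
r2 := r2 + 5·r1
  [   1    3   1/3  1/6 ]
  [   0    0  -1/3  5/6 ]
  [ -15  -45    -5   -3 ]
r3 := r3 + 15·r1
  [ 1  3   1/3   1/6 ]
  [ 0  0  -1/3   5/6 ]
  [ 0  0     0  -1/2 ]
r2 := -3·r2
  [ 1  3  1/3   1/6 ]
  [ 0  0    1  -5/2 ]
  [ 0  0    0  -1/2 ]
r3 := -2·r3
  [ 1  3  1/3   1/6 ]
  [ 0  0    1  -5/2 ]
  [ 0  0    0     1 ]
r2 := r2 + 5/2·r3
  [ 1  3  1/3  1/6 ]
  [ 0  0    1    0 ]
  [ 0  0    0    1 ]
r1 := r1 − 1/6·r3
  [ 1  3  1/3  0 ]
  [ 0  0    1  0 ]
  [ 0  0    0  1 ]
r1 := r1 − 1/3·r2
  [ 1  3  0  0 ]
  [ 0  0  1  0 ]
  [ 0  0  0  1 ]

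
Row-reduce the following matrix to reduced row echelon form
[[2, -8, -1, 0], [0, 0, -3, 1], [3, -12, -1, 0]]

[[1, -4, 0, 0], [0, 0, 1, 0], [0, 0, 0, 1]]

r1 ← 1/2·r1
  [ 1   -4  -1/2  0 ]
  [ 0    0    -3  1 ]
  [ 3  -12    -1  0 ]
r3 ← r3 − 3·r1
  [ 1  -4  -1/2  0 ]
  [ 0   0    -3  1 ]
  [ 0   0   1/2  0 ]
r2 ← -1/3·r2
  [ 1  -4  -1/2     0 ]
  [ 0   0     1  -1/3 ]
  [ 0   0   1/2     0 ]
r3 ← r3 − 1/2·r2
  [ 1  -4  -1/2     0 ]
  [ 0   0     1  -1/3 ]
  [ 0   0     0   1/6 ]
r3 ← 6·r3
  [ 1  -4  -1/2     0 ]
  [ 0   0     1  -1/3 ]
  [ 0   0     0     1 ]
r2 ← r2 + 1/3·r3
  [ 1  -4  -1/2  0 ]
  [ 0   0     1  0 ]
  [ 0   0     0  1 ]
r1 ← r1 + 1/2·r2
  [ 1  -4  0  0 ]
  [ 0   0  1  0 ]
  [ 0   0  0  1 ]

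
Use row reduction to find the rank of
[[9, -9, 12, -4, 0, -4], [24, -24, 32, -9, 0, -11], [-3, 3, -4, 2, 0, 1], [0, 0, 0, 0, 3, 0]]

rank = 4

Multiply ρ1 by 1/9.
  [  1   -1  4/3  -4/9  0  -4/9 ]
  [ 24  -24   32    -9  0   -11 ]
  [ -3    3   -4     2  0     1 ]
  [  0    0    0     0  3     0 ]
Subtract 24 times ρ1 from ρ2.
  [  1  -1  4/3  -4/9  0  -4/9 ]
  [  0   0    0   5/3  0  -1/3 ]
  [ -3   3   -4     2  0     1 ]
  [  0   0    0     0  3     0 ]
Add 3 times ρ1 to ρ3.
  [ 1  -1  4/3  -4/9  0  -4/9 ]
  [ 0   0    0   5/3  0  -1/3 ]
  [ 0   0    0   2/3  0  -1/3 ]
  [ 0   0    0     0  3     0 ]
Multiply ρ2 by 3/5.
  [ 1  -1  4/3  -4/9  0  -4/9 ]
  [ 0   0    0     1  0  -1/5 ]
  [ 0   0    0   2/3  0  -1/3 ]
  [ 0   0    0     0  3     0 ]
Subtract 2/3 times ρ2 from ρ3.
  [ 1  -1  4/3  -4/9  0  -4/9 ]
  [ 0   0    0     1  0  -1/5 ]
  [ 0   0    0     0  0  -1/5 ]
  [ 0   0    0     0  3     0 ]
Swap ρ3 and ρ4.
  [ 1  -1  4/3  -4/9  0  -4/9 ]
  [ 0   0    0     1  0  -1/5 ]
  [ 0   0    0     0  3     0 ]
  [ 0   0    0     0  0  -1/5 ]
Multiply ρ3 by 1/3.
  [ 1  -1  4/3  -4/9  0  -4/9 ]
  [ 0   0    0     1  0  -1/5 ]
  [ 0   0    0     0  1     0 ]
  [ 0   0    0     0  0  -1/5 ]
Multiply ρ4 by -5.
  [ 1  -1  4/3  -4/9  0  -4/9 ]
  [ 0   0    0     1  0  -1/5 ]
  [ 0   0    0     0  1     0 ]
  [ 0   0    0     0  0     1 ]
Add 1/5 times ρ4 to ρ2.
  [ 1  -1  4/3  -4/9  0  -4/9 ]
  [ 0   0    0     1  0     0 ]
  [ 0   0    0     0  1     0 ]
  [ 0   0    0     0  0     1 ]
Add 4/9 times ρ4 to ρ1.
  [ 1  -1  4/3  -4/9  0  0 ]
  [ 0   0    0     1  0  0 ]
  [ 0   0    0     0  1  0 ]
  [ 0   0    0     0  0  1 ]
Add 4/9 times ρ2 to ρ1.
  [ 1  -1  4/3  0  0  0 ]
  [ 0   0    0  1  0  0 ]
  [ 0   0    0  0  1  0 ]
  [ 0   0    0  0  0  1 ]
The reduced form has 4 nonzero rows.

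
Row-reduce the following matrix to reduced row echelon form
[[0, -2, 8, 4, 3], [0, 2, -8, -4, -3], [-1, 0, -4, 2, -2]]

R1 <=> R3
R1 -> -1·R1
R2 -> 1/2·R2
R3 -> R3 + 2·R2

[[1, 0, 4, -2, 2], [0, 1, -4, -2, -3/2], [0, 0, 0, 0, 0]]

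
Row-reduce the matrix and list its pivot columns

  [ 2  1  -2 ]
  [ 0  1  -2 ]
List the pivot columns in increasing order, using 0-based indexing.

Multiply r1 by 1/2.
  [ 1  1/2  -1 ]
  [ 0    1  -2 ]
Subtract 1/2 times r2 from r1.
  [ 1  0   0 ]
  [ 0  1  -2 ]
Pivot columns are the columns containing a leading 1.

0, 1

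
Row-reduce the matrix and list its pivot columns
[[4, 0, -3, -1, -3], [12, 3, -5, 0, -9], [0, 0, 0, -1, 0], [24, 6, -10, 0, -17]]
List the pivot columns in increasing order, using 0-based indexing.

0, 1, 3, 4

ρ1 ← 1/4·ρ1
  [  1  0  -3/4  -1/4  -3/4 ]
  [ 12  3    -5     0    -9 ]
  [  0  0     0    -1     0 ]
  [ 24  6   -10     0   -17 ]
ρ2 ← ρ2 − 12·ρ1
  [  1  0  -3/4  -1/4  -3/4 ]
  [  0  3     4     3     0 ]
  [  0  0     0    -1     0 ]
  [ 24  6   -10     0   -17 ]
ρ4 ← ρ4 − 24·ρ1
  [ 1  0  -3/4  -1/4  -3/4 ]
  [ 0  3     4     3     0 ]
  [ 0  0     0    -1     0 ]
  [ 0  6     8     6     1 ]
ρ2 ← 1/3·ρ2
  [ 1  0  -3/4  -1/4  -3/4 ]
  [ 0  1   4/3     1     0 ]
  [ 0  0     0    -1     0 ]
  [ 0  6     8     6     1 ]
ρ4 ← ρ4 − 6·ρ2
  [ 1  0  -3/4  -1/4  -3/4 ]
  [ 0  1   4/3     1     0 ]
  [ 0  0     0    -1     0 ]
  [ 0  0     0     0     1 ]
ρ3 ← -1·ρ3
  [ 1  0  -3/4  -1/4  -3/4 ]
  [ 0  1   4/3     1     0 ]
  [ 0  0     0     1     0 ]
  [ 0  0     0     0     1 ]
ρ1 ← ρ1 + 3/4·ρ4
  [ 1  0  -3/4  -1/4  0 ]
  [ 0  1   4/3     1  0 ]
  [ 0  0     0     1  0 ]
  [ 0  0     0     0  1 ]
ρ2 ← ρ2 − ρ3
  [ 1  0  -3/4  -1/4  0 ]
  [ 0  1   4/3     0  0 ]
  [ 0  0     0     1  0 ]
  [ 0  0     0     0  1 ]
ρ1 ← ρ1 + 1/4·ρ3
  [ 1  0  -3/4  0  0 ]
  [ 0  1   4/3  0  0 ]
  [ 0  0     0  1  0 ]
  [ 0  0     0  0  1 ]
Pivot columns are the columns containing a leading 1.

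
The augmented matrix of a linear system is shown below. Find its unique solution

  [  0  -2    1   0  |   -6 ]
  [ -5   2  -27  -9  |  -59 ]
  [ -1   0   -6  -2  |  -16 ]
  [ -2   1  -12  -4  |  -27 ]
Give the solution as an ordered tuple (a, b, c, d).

R1 ↔ R2
  [ -5   2  -27  -9  |  -59 ]
  [  0  -2    1   0  |   -6 ]
  [ -1   0   -6  -2  |  -16 ]
  [ -2   1  -12  -4  |  -27 ]
R1 → -1/5·R1
  [  1  -2/5  27/5  9/5  |  59/5 ]
  [  0    -2     1    0  |    -6 ]
  [ -1     0    -6   -2  |   -16 ]
  [ -2     1   -12   -4  |   -27 ]
R3 → R3 + R1
  [  1  -2/5  27/5   9/5  |   59/5 ]
  [  0    -2     1     0  |     -6 ]
  [  0  -2/5  -3/5  -1/5  |  -21/5 ]
  [ -2     1   -12    -4  |    -27 ]
R4 → R4 + 2·R1
  [ 1  -2/5  27/5   9/5  |   59/5 ]
  [ 0    -2     1     0  |     -6 ]
  [ 0  -2/5  -3/5  -1/5  |  -21/5 ]
  [ 0   1/5  -6/5  -2/5  |  -17/5 ]
R2 → -1/2·R2
  [ 1  -2/5  27/5   9/5  |   59/5 ]
  [ 0     1  -1/2     0  |      3 ]
  [ 0  -2/5  -3/5  -1/5  |  -21/5 ]
  [ 0   1/5  -6/5  -2/5  |  -17/5 ]
R3 → R3 + 2/5·R2
  [ 1  -2/5  27/5   9/5  |   59/5 ]
  [ 0     1  -1/2     0  |      3 ]
  [ 0     0  -4/5  -1/5  |     -3 ]
  [ 0   1/5  -6/5  -2/5  |  -17/5 ]
R4 → R4 − 1/5·R2
  [ 1  -2/5    27/5   9/5  |  59/5 ]
  [ 0     1    -1/2     0  |     3 ]
  [ 0     0    -4/5  -1/5  |    -3 ]
  [ 0     0  -11/10  -2/5  |    -4 ]
R3 → -5/4·R3
  [ 1  -2/5    27/5   9/5  |  59/5 ]
  [ 0     1    -1/2     0  |     3 ]
  [ 0     0       1   1/4  |  15/4 ]
  [ 0     0  -11/10  -2/5  |    -4 ]
R4 → R4 + 11/10·R3
  [ 1  -2/5  27/5   9/5  |  59/5 ]
  [ 0     1  -1/2     0  |     3 ]
  [ 0     0     1   1/4  |  15/4 ]
  [ 0     0     0  -1/8  |   1/8 ]
R4 → -8·R4
  [ 1  -2/5  27/5  9/5  |  59/5 ]
  [ 0     1  -1/2    0  |     3 ]
  [ 0     0     1  1/4  |  15/4 ]
  [ 0     0     0    1  |    -1 ]
R3 → R3 − 1/4·R4
  [ 1  -2/5  27/5  9/5  |  59/5 ]
  [ 0     1  -1/2    0  |     3 ]
  [ 0     0     1    0  |     4 ]
  [ 0     0     0    1  |    -1 ]
R1 → R1 − 9/5·R4
  [ 1  -2/5  27/5  0  |  68/5 ]
  [ 0     1  -1/2  0  |     3 ]
  [ 0     0     1  0  |     4 ]
  [ 0     0     0  1  |    -1 ]
R2 → R2 + 1/2·R3
  [ 1  -2/5  27/5  0  |  68/5 ]
  [ 0     1     0  0  |     5 ]
  [ 0     0     1  0  |     4 ]
  [ 0     0     0  1  |    -1 ]
R1 → R1 − 27/5·R3
  [ 1  -2/5  0  0  |  -8 ]
  [ 0     1  0  0  |   5 ]
  [ 0     0  1  0  |   4 ]
  [ 0     0  0  1  |  -1 ]
R1 → R1 + 2/5·R2
  [ 1  0  0  0  |  -6 ]
  [ 0  1  0  0  |   5 ]
  [ 0  0  1  0  |   4 ]
  [ 0  0  0  1  |  -1 ]
Reading off the last column: a = -6, b = 5, c = 4, d = -1.

(-6, 5, 4, -1)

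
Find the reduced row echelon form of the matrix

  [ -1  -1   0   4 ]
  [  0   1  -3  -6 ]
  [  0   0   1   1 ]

r1 → -1·r1
  [ 1  1   0  -4 ]
  [ 0  1  -3  -6 ]
  [ 0  0   1   1 ]
r2 → r2 + 3·r3
  [ 1  1  0  -4 ]
  [ 0  1  0  -3 ]
  [ 0  0  1   1 ]
r1 → r1 − r2
  [ 1  0  0  -1 ]
  [ 0  1  0  -3 ]
  [ 0  0  1   1 ]

[[1, 0, 0, -1], [0, 1, 0, -3], [0, 0, 1, 1]]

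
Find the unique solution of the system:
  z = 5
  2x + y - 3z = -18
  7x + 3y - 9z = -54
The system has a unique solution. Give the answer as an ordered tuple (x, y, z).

Form the augmented matrix and row-reduce:
  [ 0  0   1  |    5 ]
  [ 2  1  -3  |  -18 ]
  [ 7  3  -9  |  -54 ]
Swap R1 and R2.
  [ 2  1  -3  |  -18 ]
  [ 0  0   1  |    5 ]
  [ 7  3  -9  |  -54 ]
Multiply R1 by 1/2.
  [ 1  1/2  -3/2  |   -9 ]
  [ 0    0     1  |    5 ]
  [ 7    3    -9  |  -54 ]
Subtract 7 times R1 from R3.
  [ 1   1/2  -3/2  |  -9 ]
  [ 0     0     1  |   5 ]
  [ 0  -1/2   3/2  |   9 ]
Swap R2 and R3.
  [ 1   1/2  -3/2  |  -9 ]
  [ 0  -1/2   3/2  |   9 ]
  [ 0     0     1  |   5 ]
Multiply R2 by -2.
  [ 1  1/2  -3/2  |   -9 ]
  [ 0    1    -3  |  -18 ]
  [ 0    0     1  |    5 ]
Add 3 times R3 to R2.
  [ 1  1/2  -3/2  |  -9 ]
  [ 0    1     0  |  -3 ]
  [ 0    0     1  |   5 ]
Add 3/2 times R3 to R1.
  [ 1  1/2  0  |  -3/2 ]
  [ 0    1  0  |    -3 ]
  [ 0    0  1  |     5 ]
Subtract 1/2 times R2 from R1.
  [ 1  0  0  |   0 ]
  [ 0  1  0  |  -3 ]
  [ 0  0  1  |   5 ]
Reading off the last column: x = 0, y = -3, z = 5.

(0, -3, 5)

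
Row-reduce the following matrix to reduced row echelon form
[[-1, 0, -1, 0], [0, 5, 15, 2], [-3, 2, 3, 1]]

r1 -> -1·r1
  [  1  0   1  0 ]
  [  0  5  15  2 ]
  [ -3  2   3  1 ]
r3 -> r3 + 3·r1
  [ 1  0   1  0 ]
  [ 0  5  15  2 ]
  [ 0  2   6  1 ]
r2 -> 1/5·r2
  [ 1  0  1    0 ]
  [ 0  1  3  2/5 ]
  [ 0  2  6    1 ]
r3 -> r3 − 2·r2
  [ 1  0  1    0 ]
  [ 0  1  3  2/5 ]
  [ 0  0  0  1/5 ]
r3 -> 5·r3
  [ 1  0  1    0 ]
  [ 0  1  3  2/5 ]
  [ 0  0  0    1 ]
r2 -> r2 − 2/5·r3
  [ 1  0  1  0 ]
  [ 0  1  3  0 ]
  [ 0  0  0  1 ]

[[1, 0, 1, 0], [0, 1, 3, 0], [0, 0, 0, 1]]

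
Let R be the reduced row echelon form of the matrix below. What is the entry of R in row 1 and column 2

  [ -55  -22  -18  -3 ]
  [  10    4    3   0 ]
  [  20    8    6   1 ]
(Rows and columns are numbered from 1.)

Multiply ρ1 by -1/55.
Subtract 10 times ρ1 from ρ2.
Subtract 20 times ρ1 from ρ3.
Multiply ρ2 by -11/3.
Add 6/11 times ρ2 to ρ3.
Subtract 2 times ρ3 from ρ2.
Subtract 3/55 times ρ3 from ρ1.
Subtract 18/55 times ρ2 from ρ1.

2/5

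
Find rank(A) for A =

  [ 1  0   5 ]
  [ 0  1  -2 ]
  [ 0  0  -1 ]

ρ3 -> -1·ρ3
  [ 1  0   5 ]
  [ 0  1  -2 ]
  [ 0  0   1 ]
ρ2 -> ρ2 + 2·ρ3
  [ 1  0  5 ]
  [ 0  1  0 ]
  [ 0  0  1 ]
ρ1 -> ρ1 − 5·ρ3
  [ 1  0  0 ]
  [ 0  1  0 ]
  [ 0  0  1 ]
The reduced form has 3 nonzero rows.

rank = 3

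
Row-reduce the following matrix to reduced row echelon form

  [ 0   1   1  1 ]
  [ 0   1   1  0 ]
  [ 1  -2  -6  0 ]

[[1, 0, -4, 0], [0, 1, 1, 0], [0, 0, 0, 1]]

r1 ↔ r3
r3 -> r3 − r2
r1 -> r1 + 2·r2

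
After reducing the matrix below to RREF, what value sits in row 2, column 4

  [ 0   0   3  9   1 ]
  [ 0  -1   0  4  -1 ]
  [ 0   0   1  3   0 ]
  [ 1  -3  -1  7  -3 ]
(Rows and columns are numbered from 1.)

Swap r1 and r4.
  [ 1  -3  -1  7  -3 ]
  [ 0  -1   0  4  -1 ]
  [ 0   0   1  3   0 ]
  [ 0   0   3  9   1 ]
Multiply r2 by -1.
  [ 1  -3  -1   7  -3 ]
  [ 0   1   0  -4   1 ]
  [ 0   0   1   3   0 ]
  [ 0   0   3   9   1 ]
Subtract 3 times r3 from r4.
  [ 1  -3  -1   7  -3 ]
  [ 0   1   0  -4   1 ]
  [ 0   0   1   3   0 ]
  [ 0   0   0   0   1 ]
Subtract r4 from r2.
  [ 1  -3  -1   7  -3 ]
  [ 0   1   0  -4   0 ]
  [ 0   0   1   3   0 ]
  [ 0   0   0   0   1 ]
Add 3 times r4 to r1.
  [ 1  -3  -1   7  0 ]
  [ 0   1   0  -4  0 ]
  [ 0   0   1   3  0 ]
  [ 0   0   0   0  1 ]
Add r3 to r1.
  [ 1  -3  0  10  0 ]
  [ 0   1  0  -4  0 ]
  [ 0   0  1   3  0 ]
  [ 0   0  0   0  1 ]
Add 3 times r2 to r1.
  [ 1  0  0  -2  0 ]
  [ 0  1  0  -4  0 ]
  [ 0  0  1   3  0 ]
  [ 0  0  0   0  1 ]

-4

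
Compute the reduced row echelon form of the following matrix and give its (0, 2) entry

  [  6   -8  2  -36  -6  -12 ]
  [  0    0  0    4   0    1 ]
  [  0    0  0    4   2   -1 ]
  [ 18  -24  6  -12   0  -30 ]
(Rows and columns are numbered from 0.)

R1 ← 1/6·R1
  [  1  -4/3  1/3   -6  -1   -2 ]
  [  0     0    0    4   0    1 ]
  [  0     0    0    4   2   -1 ]
  [ 18   -24    6  -12   0  -30 ]
R4 ← R4 − 18·R1
  [ 1  -4/3  1/3  -6  -1  -2 ]
  [ 0     0    0   4   0   1 ]
  [ 0     0    0   4   2  -1 ]
  [ 0     0    0  96  18   6 ]
R2 ← 1/4·R2
  [ 1  -4/3  1/3  -6  -1   -2 ]
  [ 0     0    0   1   0  1/4 ]
  [ 0     0    0   4   2   -1 ]
  [ 0     0    0  96  18    6 ]
R3 ← R3 − 4·R2
  [ 1  -4/3  1/3  -6  -1   -2 ]
  [ 0     0    0   1   0  1/4 ]
  [ 0     0    0   0   2   -2 ]
  [ 0     0    0  96  18    6 ]
R4 ← R4 − 96·R2
  [ 1  -4/3  1/3  -6  -1   -2 ]
  [ 0     0    0   1   0  1/4 ]
  [ 0     0    0   0   2   -2 ]
  [ 0     0    0   0  18  -18 ]
R3 ← 1/2·R3
  [ 1  -4/3  1/3  -6  -1   -2 ]
  [ 0     0    0   1   0  1/4 ]
  [ 0     0    0   0   1   -1 ]
  [ 0     0    0   0  18  -18 ]
R4 ← R4 − 18·R3
  [ 1  -4/3  1/3  -6  -1   -2 ]
  [ 0     0    0   1   0  1/4 ]
  [ 0     0    0   0   1   -1 ]
  [ 0     0    0   0   0    0 ]
R1 ← R1 + R3
  [ 1  -4/3  1/3  -6  0   -3 ]
  [ 0     0    0   1  0  1/4 ]
  [ 0     0    0   0  1   -1 ]
  [ 0     0    0   0  0    0 ]
R1 ← R1 + 6·R2
  [ 1  -4/3  1/3  0  0  -3/2 ]
  [ 0     0    0  1  0   1/4 ]
  [ 0     0    0  0  1    -1 ]
  [ 0     0    0  0  0     0 ]

1/3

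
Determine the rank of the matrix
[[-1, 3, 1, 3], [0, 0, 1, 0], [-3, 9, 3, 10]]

R1 := -1·R1
R3 := R3 + 3·R1
R1 := R1 + 3·R3
R1 := R1 + R2
The reduced form has 3 nonzero rows.

rank = 3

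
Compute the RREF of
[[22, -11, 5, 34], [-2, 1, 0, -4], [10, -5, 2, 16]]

[[1, -1/2, 0, 2], [0, 0, 1, -2], [0, 0, 0, 0]]

ρ1 ← 1/22·ρ1
  [  1  -1/2  5/22  17/11 ]
  [ -2     1     0     -4 ]
  [ 10    -5     2     16 ]
ρ2 ← ρ2 + 2·ρ1
  [  1  -1/2  5/22   17/11 ]
  [  0     0  5/11  -10/11 ]
  [ 10    -5     2      16 ]
ρ3 ← ρ3 − 10·ρ1
  [ 1  -1/2   5/22   17/11 ]
  [ 0     0   5/11  -10/11 ]
  [ 0     0  -3/11    6/11 ]
ρ2 ← 11/5·ρ2
  [ 1  -1/2   5/22  17/11 ]
  [ 0     0      1     -2 ]
  [ 0     0  -3/11   6/11 ]
ρ3 ← ρ3 + 3/11·ρ2
  [ 1  -1/2  5/22  17/11 ]
  [ 0     0     1     -2 ]
  [ 0     0     0      0 ]
ρ1 ← ρ1 − 5/22·ρ2
  [ 1  -1/2  0   2 ]
  [ 0     0  1  -2 ]
  [ 0     0  0   0 ]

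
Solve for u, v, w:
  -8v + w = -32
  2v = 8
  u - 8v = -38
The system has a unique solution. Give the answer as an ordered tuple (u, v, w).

(-6, 4, 0)

Form the augmented matrix and row-reduce:
  [ 0  -8  1  |  -32 ]
  [ 0   2  0  |    8 ]
  [ 1  -8  0  |  -38 ]
R1 <=> R3
  [ 1  -8  0  |  -38 ]
  [ 0   2  0  |    8 ]
  [ 0  -8  1  |  -32 ]
R2 := 1/2·R2
  [ 1  -8  0  |  -38 ]
  [ 0   1  0  |    4 ]
  [ 0  -8  1  |  -32 ]
R3 := R3 + 8·R2
  [ 1  -8  0  |  -38 ]
  [ 0   1  0  |    4 ]
  [ 0   0  1  |    0 ]
R1 := R1 + 8·R2
  [ 1  0  0  |  -6 ]
  [ 0  1  0  |   4 ]
  [ 0  0  1  |   0 ]
Reading off the last column: u = -6, v = 4, w = 0.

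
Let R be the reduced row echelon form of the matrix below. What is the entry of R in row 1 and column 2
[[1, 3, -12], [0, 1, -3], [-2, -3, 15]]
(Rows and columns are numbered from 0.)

-3

R3 ← R3 + 2·R1
  [ 1  3  -12 ]
  [ 0  1   -3 ]
  [ 0  3   -9 ]
R3 ← R3 − 3·R2
  [ 1  3  -12 ]
  [ 0  1   -3 ]
  [ 0  0    0 ]
R1 ← R1 − 3·R2
  [ 1  0  -3 ]
  [ 0  1  -3 ]
  [ 0  0   0 ]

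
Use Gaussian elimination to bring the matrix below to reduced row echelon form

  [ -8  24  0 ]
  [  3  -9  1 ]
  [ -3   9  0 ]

[[1, -3, 0], [0, 0, 1], [0, 0, 0]]

R1 -> -1/8·R1
R2 -> R2 − 3·R1
R3 -> R3 + 3·R1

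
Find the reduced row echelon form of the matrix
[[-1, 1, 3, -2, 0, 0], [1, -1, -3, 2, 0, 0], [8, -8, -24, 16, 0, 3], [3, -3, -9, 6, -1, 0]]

R1 := -1·R1
  [ 1  -1   -3   2   0  0 ]
  [ 1  -1   -3   2   0  0 ]
  [ 8  -8  -24  16   0  3 ]
  [ 3  -3   -9   6  -1  0 ]
R2 := R2 − R1
  [ 1  -1   -3   2   0  0 ]
  [ 0   0    0   0   0  0 ]
  [ 8  -8  -24  16   0  3 ]
  [ 3  -3   -9   6  -1  0 ]
R3 := R3 − 8·R1
  [ 1  -1  -3  2   0  0 ]
  [ 0   0   0  0   0  0 ]
  [ 0   0   0  0   0  3 ]
  [ 3  -3  -9  6  -1  0 ]
R4 := R4 − 3·R1
  [ 1  -1  -3  2   0  0 ]
  [ 0   0   0  0   0  0 ]
  [ 0   0   0  0   0  3 ]
  [ 0   0   0  0  -1  0 ]
R2 ↔ R4
  [ 1  -1  -3  2   0  0 ]
  [ 0   0   0  0  -1  0 ]
  [ 0   0   0  0   0  3 ]
  [ 0   0   0  0   0  0 ]
R2 := -1·R2
  [ 1  -1  -3  2  0  0 ]
  [ 0   0   0  0  1  0 ]
  [ 0   0   0  0  0  3 ]
  [ 0   0   0  0  0  0 ]
R3 := 1/3·R3
  [ 1  -1  -3  2  0  0 ]
  [ 0   0   0  0  1  0 ]
  [ 0   0   0  0  0  1 ]
  [ 0   0   0  0  0  0 ]

[[1, -1, -3, 2, 0, 0], [0, 0, 0, 0, 1, 0], [0, 0, 0, 0, 0, 1], [0, 0, 0, 0, 0, 0]]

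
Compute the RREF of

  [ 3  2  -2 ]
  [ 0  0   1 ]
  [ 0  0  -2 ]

Multiply R1 by 1/3.
  [ 1  2/3  -2/3 ]
  [ 0    0     1 ]
  [ 0    0    -2 ]
Add 2 times R2 to R3.
  [ 1  2/3  -2/3 ]
  [ 0    0     1 ]
  [ 0    0     0 ]
Add 2/3 times R2 to R1.
  [ 1  2/3  0 ]
  [ 0    0  1 ]
  [ 0    0  0 ]

[[1, 2/3, 0], [0, 0, 1], [0, 0, 0]]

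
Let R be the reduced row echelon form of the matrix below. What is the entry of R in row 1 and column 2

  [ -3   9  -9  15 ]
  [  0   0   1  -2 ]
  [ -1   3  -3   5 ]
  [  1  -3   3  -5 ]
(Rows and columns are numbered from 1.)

ρ1 → -1/3·ρ1
  [  1  -3   3  -5 ]
  [  0   0   1  -2 ]
  [ -1   3  -3   5 ]
  [  1  -3   3  -5 ]
ρ3 → ρ3 + ρ1
  [ 1  -3  3  -5 ]
  [ 0   0  1  -2 ]
  [ 0   0  0   0 ]
  [ 1  -3  3  -5 ]
ρ4 → ρ4 − ρ1
  [ 1  -3  3  -5 ]
  [ 0   0  1  -2 ]
  [ 0   0  0   0 ]
  [ 0   0  0   0 ]
ρ1 → ρ1 − 3·ρ2
  [ 1  -3  0   1 ]
  [ 0   0  1  -2 ]
  [ 0   0  0   0 ]
  [ 0   0  0   0 ]

-3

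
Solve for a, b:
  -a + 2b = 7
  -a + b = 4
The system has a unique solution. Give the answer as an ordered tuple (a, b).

Form the augmented matrix and row-reduce:
  [ -1  2  |  7 ]
  [ -1  1  |  4 ]
ρ1 ← -1·ρ1
  [  1  -2  |  -7 ]
  [ -1   1  |   4 ]
ρ2 ← ρ2 + ρ1
  [ 1  -2  |  -7 ]
  [ 0  -1  |  -3 ]
ρ2 ← -1·ρ2
  [ 1  -2  |  -7 ]
  [ 0   1  |   3 ]
ρ1 ← ρ1 + 2·ρ2
  [ 1  0  |  -1 ]
  [ 0  1  |   3 ]
Reading off the last column: a = -1, b = 3.

(-1, 3)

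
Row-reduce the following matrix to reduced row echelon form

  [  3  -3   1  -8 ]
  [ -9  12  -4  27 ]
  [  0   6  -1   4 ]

Multiply ρ1 by 1/3.
  [  1  -1  1/3  -8/3 ]
  [ -9  12   -4    27 ]
  [  0   6   -1     4 ]
Add 9 times ρ1 to ρ2.
  [ 1  -1  1/3  -8/3 ]
  [ 0   3   -1     3 ]
  [ 0   6   -1     4 ]
Multiply ρ2 by 1/3.
  [ 1  -1   1/3  -8/3 ]
  [ 0   1  -1/3     1 ]
  [ 0   6    -1     4 ]
Subtract 6 times ρ2 from ρ3.
  [ 1  -1   1/3  -8/3 ]
  [ 0   1  -1/3     1 ]
  [ 0   0     1    -2 ]
Add 1/3 times ρ3 to ρ2.
  [ 1  -1  1/3  -8/3 ]
  [ 0   1    0   1/3 ]
  [ 0   0    1    -2 ]
Subtract 1/3 times ρ3 from ρ1.
  [ 1  -1  0   -2 ]
  [ 0   1  0  1/3 ]
  [ 0   0  1   -2 ]
Add ρ2 to ρ1.
  [ 1  0  0  -5/3 ]
  [ 0  1  0   1/3 ]
  [ 0  0  1    -2 ]

[[1, 0, 0, -5/3], [0, 1, 0, 1/3], [0, 0, 1, -2]]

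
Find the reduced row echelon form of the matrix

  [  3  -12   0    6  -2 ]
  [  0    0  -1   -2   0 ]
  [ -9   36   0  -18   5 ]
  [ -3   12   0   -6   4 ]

r1 := 1/3·r1
  [  1  -4   0    2  -2/3 ]
  [  0   0  -1   -2     0 ]
  [ -9  36   0  -18     5 ]
  [ -3  12   0   -6     4 ]
r3 := r3 + 9·r1
  [  1  -4   0   2  -2/3 ]
  [  0   0  -1  -2     0 ]
  [  0   0   0   0    -1 ]
  [ -3  12   0  -6     4 ]
r4 := r4 + 3·r1
  [ 1  -4   0   2  -2/3 ]
  [ 0   0  -1  -2     0 ]
  [ 0   0   0   0    -1 ]
  [ 0   0   0   0     2 ]
r2 := -1·r2
  [ 1  -4  0  2  -2/3 ]
  [ 0   0  1  2     0 ]
  [ 0   0  0  0    -1 ]
  [ 0   0  0  0     2 ]
r3 := -1·r3
  [ 1  -4  0  2  -2/3 ]
  [ 0   0  1  2     0 ]
  [ 0   0  0  0     1 ]
  [ 0   0  0  0     2 ]
r4 := r4 − 2·r3
  [ 1  -4  0  2  -2/3 ]
  [ 0   0  1  2     0 ]
  [ 0   0  0  0     1 ]
  [ 0   0  0  0     0 ]
r1 := r1 + 2/3·r3
  [ 1  -4  0  2  0 ]
  [ 0   0  1  2  0 ]
  [ 0   0  0  0  1 ]
  [ 0   0  0  0  0 ]

[[1, -4, 0, 2, 0], [0, 0, 1, 2, 0], [0, 0, 0, 0, 1], [0, 0, 0, 0, 0]]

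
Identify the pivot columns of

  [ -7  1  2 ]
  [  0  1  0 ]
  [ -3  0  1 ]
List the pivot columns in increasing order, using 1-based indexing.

Multiply ρ1 by -1/7.
  [  1  -1/7  -2/7 ]
  [  0     1     0 ]
  [ -3     0     1 ]
Add 3 times ρ1 to ρ3.
  [ 1  -1/7  -2/7 ]
  [ 0     1     0 ]
  [ 0  -3/7   1/7 ]
Add 3/7 times ρ2 to ρ3.
  [ 1  -1/7  -2/7 ]
  [ 0     1     0 ]
  [ 0     0   1/7 ]
Multiply ρ3 by 7.
  [ 1  -1/7  -2/7 ]
  [ 0     1     0 ]
  [ 0     0     1 ]
Add 2/7 times ρ3 to ρ1.
  [ 1  -1/7  0 ]
  [ 0     1  0 ]
  [ 0     0  1 ]
Add 1/7 times ρ2 to ρ1.
  [ 1  0  0 ]
  [ 0  1  0 ]
  [ 0  0  1 ]
Pivot columns are the columns containing a leading 1.

1, 2, 3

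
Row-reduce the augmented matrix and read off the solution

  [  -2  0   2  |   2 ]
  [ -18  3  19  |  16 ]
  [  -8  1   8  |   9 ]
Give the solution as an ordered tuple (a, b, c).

(-6, 1, -5)

Multiply ρ1 by -1/2.
  [   1  0  -1  |  -1 ]
  [ -18  3  19  |  16 ]
  [  -8  1   8  |   9 ]
Add 18 times ρ1 to ρ2.
  [  1  0  -1  |  -1 ]
  [  0  3   1  |  -2 ]
  [ -8  1   8  |   9 ]
Add 8 times ρ1 to ρ3.
  [ 1  0  -1  |  -1 ]
  [ 0  3   1  |  -2 ]
  [ 0  1   0  |   1 ]
Multiply ρ2 by 1/3.
  [ 1  0   -1  |    -1 ]
  [ 0  1  1/3  |  -2/3 ]
  [ 0  1    0  |     1 ]
Subtract ρ2 from ρ3.
  [ 1  0    -1  |    -1 ]
  [ 0  1   1/3  |  -2/3 ]
  [ 0  0  -1/3  |   5/3 ]
Multiply ρ3 by -3.
  [ 1  0   -1  |    -1 ]
  [ 0  1  1/3  |  -2/3 ]
  [ 0  0    1  |    -5 ]
Subtract 1/3 times ρ3 from ρ2.
  [ 1  0  -1  |  -1 ]
  [ 0  1   0  |   1 ]
  [ 0  0   1  |  -5 ]
Add ρ3 to ρ1.
  [ 1  0  0  |  -6 ]
  [ 0  1  0  |   1 ]
  [ 0  0  1  |  -5 ]
Reading off the last column: a = -6, b = 1, c = -5.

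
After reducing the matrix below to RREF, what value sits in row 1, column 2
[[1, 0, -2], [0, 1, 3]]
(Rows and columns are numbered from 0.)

3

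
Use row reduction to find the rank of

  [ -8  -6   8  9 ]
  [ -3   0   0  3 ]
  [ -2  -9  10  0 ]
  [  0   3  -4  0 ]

Multiply ρ1 by -1/8.
Add 3 times ρ1 to ρ2.
Add 2 times ρ1 to ρ3.
Multiply ρ2 by 4/9.
Add 15/2 times ρ2 to ρ3.
Subtract 3 times ρ2 from ρ4.
Multiply ρ3 by -1/2.
Multiply ρ4 by 2.
Subtract 7/4 times ρ4 from ρ3.
Add 1/6 times ρ4 to ρ2.
Add 9/8 times ρ4 to ρ1.
Add 4/3 times ρ3 to ρ2.
Add ρ3 to ρ1.
Subtract 3/4 times ρ2 from ρ1.
The reduced form has 4 nonzero rows.

rank = 4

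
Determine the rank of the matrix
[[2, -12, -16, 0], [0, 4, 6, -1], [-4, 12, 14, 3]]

rank = 2

R1 := 1/2·R1
  [  1  -6  -8   0 ]
  [  0   4   6  -1 ]
  [ -4  12  14   3 ]
R3 := R3 + 4·R1
  [ 1   -6   -8   0 ]
  [ 0    4    6  -1 ]
  [ 0  -12  -18   3 ]
R2 := 1/4·R2
  [ 1   -6   -8     0 ]
  [ 0    1  3/2  -1/4 ]
  [ 0  -12  -18     3 ]
R3 := R3 + 12·R2
  [ 1  -6   -8     0 ]
  [ 0   1  3/2  -1/4 ]
  [ 0   0    0     0 ]
R1 := R1 + 6·R2
  [ 1  0    1  -3/2 ]
  [ 0  1  3/2  -1/4 ]
  [ 0  0    0     0 ]
The reduced form has 2 nonzero rows.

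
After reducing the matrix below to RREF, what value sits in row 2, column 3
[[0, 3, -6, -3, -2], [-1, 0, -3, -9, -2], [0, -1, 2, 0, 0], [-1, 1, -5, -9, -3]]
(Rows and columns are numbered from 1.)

-2

Swap ρ1 and ρ2.
Multiply ρ1 by -1.
Add ρ1 to ρ4.
Multiply ρ2 by 1/3.
Add ρ2 to ρ3.
Subtract ρ2 from ρ4.
Multiply ρ3 by -1.
Subtract ρ3 from ρ4.
Multiply ρ4 by -1.
Subtract 2/3 times ρ4 from ρ3.
Add 2/3 times ρ4 to ρ2.
Subtract 2 times ρ4 from ρ1.
Add ρ3 to ρ2.
Subtract 9 times ρ3 from ρ1.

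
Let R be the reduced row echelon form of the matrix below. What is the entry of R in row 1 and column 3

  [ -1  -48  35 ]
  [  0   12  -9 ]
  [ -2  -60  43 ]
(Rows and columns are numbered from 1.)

ρ1 := -1·ρ1
  [  1   48  -35 ]
  [  0   12   -9 ]
  [ -2  -60   43 ]
ρ3 := ρ3 + 2·ρ1
  [ 1  48  -35 ]
  [ 0  12   -9 ]
  [ 0  36  -27 ]
ρ2 := 1/12·ρ2
  [ 1  48   -35 ]
  [ 0   1  -3/4 ]
  [ 0  36   -27 ]
ρ3 := ρ3 − 36·ρ2
  [ 1  48   -35 ]
  [ 0   1  -3/4 ]
  [ 0   0     0 ]
ρ1 := ρ1 − 48·ρ2
  [ 1  0     1 ]
  [ 0  1  -3/4 ]
  [ 0  0     0 ]

1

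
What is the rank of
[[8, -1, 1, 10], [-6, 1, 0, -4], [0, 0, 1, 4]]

R1 -> 1/8·R1
  [  1  -1/8  1/8  5/4 ]
  [ -6     1    0   -4 ]
  [  0     0    1    4 ]
R2 -> R2 + 6·R1
  [ 1  -1/8  1/8  5/4 ]
  [ 0   1/4  3/4  7/2 ]
  [ 0     0    1    4 ]
R2 -> 4·R2
  [ 1  -1/8  1/8  5/4 ]
  [ 0     1    3   14 ]
  [ 0     0    1    4 ]
R2 -> R2 − 3·R3
  [ 1  -1/8  1/8  5/4 ]
  [ 0     1    0    2 ]
  [ 0     0    1    4 ]
R1 -> R1 − 1/8·R3
  [ 1  -1/8  0  3/4 ]
  [ 0     1  0    2 ]
  [ 0     0  1    4 ]
R1 -> R1 + 1/8·R2
  [ 1  0  0  1 ]
  [ 0  1  0  2 ]
  [ 0  0  1  4 ]
The reduced form has 3 nonzero rows.

rank = 3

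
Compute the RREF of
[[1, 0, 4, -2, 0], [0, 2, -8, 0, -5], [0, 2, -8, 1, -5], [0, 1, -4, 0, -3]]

[[1, 0, 4, 0, 0], [0, 1, -4, 0, 0], [0, 0, 0, 1, 0], [0, 0, 0, 0, 1]]

Multiply r2 by 1/2.
Subtract 2 times r2 from r3.
Subtract r2 from r4.
Multiply r4 by -2.
Add 5/2 times r4 to r2.
Add 2 times r3 to r1.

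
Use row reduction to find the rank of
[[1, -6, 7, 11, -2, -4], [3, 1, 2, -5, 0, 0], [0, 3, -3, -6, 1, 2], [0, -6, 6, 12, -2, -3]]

Subtract 3 times r1 from r2.
Multiply r2 by 1/19.
Subtract 3 times r2 from r3.
Add 6 times r2 to r4.
Multiply r3 by 19.
Add 2/19 times r3 to r4.
Subtract 2 times r4 from r3.
Subtract 12/19 times r4 from r2.
Add 4 times r4 to r1.
Subtract 6/19 times r3 from r2.
Add 2 times r3 to r1.
Add 6 times r2 to r1.
The reduced form has 4 nonzero rows.

rank = 4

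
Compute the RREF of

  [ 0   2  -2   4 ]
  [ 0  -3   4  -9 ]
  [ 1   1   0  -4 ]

R1 <=> R3
  [ 1   1   0  -4 ]
  [ 0  -3   4  -9 ]
  [ 0   2  -2   4 ]
R2 -> -1/3·R2
  [ 1  1     0  -4 ]
  [ 0  1  -4/3   3 ]
  [ 0  2    -2   4 ]
R3 -> R3 − 2·R2
  [ 1  1     0  -4 ]
  [ 0  1  -4/3   3 ]
  [ 0  0   2/3  -2 ]
R3 -> 3/2·R3
  [ 1  1     0  -4 ]
  [ 0  1  -4/3   3 ]
  [ 0  0     1  -3 ]
R2 -> R2 + 4/3·R3
  [ 1  1  0  -4 ]
  [ 0  1  0  -1 ]
  [ 0  0  1  -3 ]
R1 -> R1 − R2
  [ 1  0  0  -3 ]
  [ 0  1  0  -1 ]
  [ 0  0  1  -3 ]

[[1, 0, 0, -3], [0, 1, 0, -1], [0, 0, 1, -3]]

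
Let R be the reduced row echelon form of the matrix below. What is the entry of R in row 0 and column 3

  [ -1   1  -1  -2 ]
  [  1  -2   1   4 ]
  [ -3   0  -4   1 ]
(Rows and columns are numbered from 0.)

1

ρ1 -> -1·ρ1
  [  1  -1   1  2 ]
  [  1  -2   1  4 ]
  [ -3   0  -4  1 ]
ρ2 -> ρ2 − ρ1
  [  1  -1   1  2 ]
  [  0  -1   0  2 ]
  [ -3   0  -4  1 ]
ρ3 -> ρ3 + 3·ρ1
  [ 1  -1   1  2 ]
  [ 0  -1   0  2 ]
  [ 0  -3  -1  7 ]
ρ2 -> -1·ρ2
  [ 1  -1   1   2 ]
  [ 0   1   0  -2 ]
  [ 0  -3  -1   7 ]
ρ3 -> ρ3 + 3·ρ2
  [ 1  -1   1   2 ]
  [ 0   1   0  -2 ]
  [ 0   0  -1   1 ]
ρ3 -> -1·ρ3
  [ 1  -1  1   2 ]
  [ 0   1  0  -2 ]
  [ 0   0  1  -1 ]
ρ1 -> ρ1 − ρ3
  [ 1  -1  0   3 ]
  [ 0   1  0  -2 ]
  [ 0   0  1  -1 ]
ρ1 -> ρ1 + ρ2
  [ 1  0  0   1 ]
  [ 0  1  0  -2 ]
  [ 0  0  1  -1 ]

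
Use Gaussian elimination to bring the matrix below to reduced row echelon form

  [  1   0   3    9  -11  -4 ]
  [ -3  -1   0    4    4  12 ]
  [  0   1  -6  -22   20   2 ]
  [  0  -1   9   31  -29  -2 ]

R2 := R2 + 3·R1
  [ 1   0   3    9  -11  -4 ]
  [ 0  -1   9   31  -29   0 ]
  [ 0   1  -6  -22   20   2 ]
  [ 0  -1   9   31  -29  -2 ]
R2 := -1·R2
  [ 1   0   3    9  -11  -4 ]
  [ 0   1  -9  -31   29   0 ]
  [ 0   1  -6  -22   20   2 ]
  [ 0  -1   9   31  -29  -2 ]
R3 := R3 − R2
  [ 1   0   3    9  -11  -4 ]
  [ 0   1  -9  -31   29   0 ]
  [ 0   0   3    9   -9   2 ]
  [ 0  -1   9   31  -29  -2 ]
R4 := R4 + R2
  [ 1  0   3    9  -11  -4 ]
  [ 0  1  -9  -31   29   0 ]
  [ 0  0   3    9   -9   2 ]
  [ 0  0   0    0    0  -2 ]
R3 := 1/3·R3
  [ 1  0   3    9  -11   -4 ]
  [ 0  1  -9  -31   29    0 ]
  [ 0  0   1    3   -3  2/3 ]
  [ 0  0   0    0    0   -2 ]
R4 := -1/2·R4
  [ 1  0   3    9  -11   -4 ]
  [ 0  1  -9  -31   29    0 ]
  [ 0  0   1    3   -3  2/3 ]
  [ 0  0   0    0    0    1 ]
R3 := R3 − 2/3·R4
  [ 1  0   3    9  -11  -4 ]
  [ 0  1  -9  -31   29   0 ]
  [ 0  0   1    3   -3   0 ]
  [ 0  0   0    0    0   1 ]
R1 := R1 + 4·R4
  [ 1  0   3    9  -11  0 ]
  [ 0  1  -9  -31   29  0 ]
  [ 0  0   1    3   -3  0 ]
  [ 0  0   0    0    0  1 ]
R2 := R2 + 9·R3
  [ 1  0  3   9  -11  0 ]
  [ 0  1  0  -4    2  0 ]
  [ 0  0  1   3   -3  0 ]
  [ 0  0  0   0    0  1 ]
R1 := R1 − 3·R3
  [ 1  0  0   0  -2  0 ]
  [ 0  1  0  -4   2  0 ]
  [ 0  0  1   3  -3  0 ]
  [ 0  0  0   0   0  1 ]

[[1, 0, 0, 0, -2, 0], [0, 1, 0, -4, 2, 0], [0, 0, 1, 3, -3, 0], [0, 0, 0, 0, 0, 1]]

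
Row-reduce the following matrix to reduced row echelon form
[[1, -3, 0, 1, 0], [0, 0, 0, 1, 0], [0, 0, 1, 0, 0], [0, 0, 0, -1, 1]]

[[1, -3, 0, 0, 0], [0, 0, 1, 0, 0], [0, 0, 0, 1, 0], [0, 0, 0, 0, 1]]

ρ2 <=> ρ3
  [ 1  -3  0   1  0 ]
  [ 0   0  1   0  0 ]
  [ 0   0  0   1  0 ]
  [ 0   0  0  -1  1 ]
ρ4 → ρ4 + ρ3
  [ 1  -3  0  1  0 ]
  [ 0   0  1  0  0 ]
  [ 0   0  0  1  0 ]
  [ 0   0  0  0  1 ]
ρ1 → ρ1 − ρ3
  [ 1  -3  0  0  0 ]
  [ 0   0  1  0  0 ]
  [ 0   0  0  1  0 ]
  [ 0   0  0  0  1 ]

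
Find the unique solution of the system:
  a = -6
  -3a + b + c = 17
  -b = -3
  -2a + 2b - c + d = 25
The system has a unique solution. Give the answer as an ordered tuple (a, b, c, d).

Form the augmented matrix and row-reduce:
  [  1   0   0  0  |  -6 ]
  [ -3   1   1  0  |  17 ]
  [  0  -1   0  0  |  -3 ]
  [ -2   2  -1  1  |  25 ]
R2 → R2 + 3·R1
  [  1   0   0  0  |  -6 ]
  [  0   1   1  0  |  -1 ]
  [  0  -1   0  0  |  -3 ]
  [ -2   2  -1  1  |  25 ]
R4 → R4 + 2·R1
  [ 1   0   0  0  |  -6 ]
  [ 0   1   1  0  |  -1 ]
  [ 0  -1   0  0  |  -3 ]
  [ 0   2  -1  1  |  13 ]
R3 → R3 + R2
  [ 1  0   0  0  |  -6 ]
  [ 0  1   1  0  |  -1 ]
  [ 0  0   1  0  |  -4 ]
  [ 0  2  -1  1  |  13 ]
R4 → R4 − 2·R2
  [ 1  0   0  0  |  -6 ]
  [ 0  1   1  0  |  -1 ]
  [ 0  0   1  0  |  -4 ]
  [ 0  0  -3  1  |  15 ]
R4 → R4 + 3·R3
  [ 1  0  0  0  |  -6 ]
  [ 0  1  1  0  |  -1 ]
  [ 0  0  1  0  |  -4 ]
  [ 0  0  0  1  |   3 ]
R2 → R2 − R3
  [ 1  0  0  0  |  -6 ]
  [ 0  1  0  0  |   3 ]
  [ 0  0  1  0  |  -4 ]
  [ 0  0  0  1  |   3 ]
Reading off the last column: a = -6, b = 3, c = -4, d = 3.

(-6, 3, -4, 3)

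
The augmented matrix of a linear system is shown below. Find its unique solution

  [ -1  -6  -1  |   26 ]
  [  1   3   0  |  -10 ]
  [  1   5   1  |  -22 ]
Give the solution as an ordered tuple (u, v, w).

(2, -4, -4)

R1 := -1·R1
  [ 1  6  1  |  -26 ]
  [ 1  3  0  |  -10 ]
  [ 1  5  1  |  -22 ]
R2 := R2 − R1
  [ 1   6   1  |  -26 ]
  [ 0  -3  -1  |   16 ]
  [ 1   5   1  |  -22 ]
R3 := R3 − R1
  [ 1   6   1  |  -26 ]
  [ 0  -3  -1  |   16 ]
  [ 0  -1   0  |    4 ]
R2 := -1/3·R2
  [ 1   6    1  |    -26 ]
  [ 0   1  1/3  |  -16/3 ]
  [ 0  -1    0  |      4 ]
R3 := R3 + R2
  [ 1  6    1  |    -26 ]
  [ 0  1  1/3  |  -16/3 ]
  [ 0  0  1/3  |   -4/3 ]
R3 := 3·R3
  [ 1  6    1  |    -26 ]
  [ 0  1  1/3  |  -16/3 ]
  [ 0  0    1  |     -4 ]
R2 := R2 − 1/3·R3
  [ 1  6  1  |  -26 ]
  [ 0  1  0  |   -4 ]
  [ 0  0  1  |   -4 ]
R1 := R1 − R3
  [ 1  6  0  |  -22 ]
  [ 0  1  0  |   -4 ]
  [ 0  0  1  |   -4 ]
R1 := R1 − 6·R2
  [ 1  0  0  |   2 ]
  [ 0  1  0  |  -4 ]
  [ 0  0  1  |  -4 ]
Reading off the last column: u = 2, v = -4, w = -4.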